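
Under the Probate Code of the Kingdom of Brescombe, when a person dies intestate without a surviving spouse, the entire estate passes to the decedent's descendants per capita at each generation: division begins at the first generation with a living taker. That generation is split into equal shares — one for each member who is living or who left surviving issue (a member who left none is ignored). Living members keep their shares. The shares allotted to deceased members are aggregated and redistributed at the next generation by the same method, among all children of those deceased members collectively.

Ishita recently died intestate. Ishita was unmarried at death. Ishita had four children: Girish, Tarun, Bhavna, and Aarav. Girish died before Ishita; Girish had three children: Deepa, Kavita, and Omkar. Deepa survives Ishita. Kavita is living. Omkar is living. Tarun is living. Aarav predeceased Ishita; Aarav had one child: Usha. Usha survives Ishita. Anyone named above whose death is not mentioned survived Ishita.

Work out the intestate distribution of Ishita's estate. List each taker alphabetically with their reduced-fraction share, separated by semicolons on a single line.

There is no surviving spouse, so the entire estate passes to Ishita's descendants per capita at each generation.
At generation 1 (Girish, Tarun, Bhavna, Aarav) there are 4 shares of (1)/4 = 1/4 each.
Living: Tarun and Bhavna — each takes 1/4.
Deceased: Girish and Aarav. Their combined 1/2 is pooled and carried to generation 2.
At generation 2 (Deepa, Kavita, Omkar, Usha) there are 4 shares of (1/2)/4 = 1/8 each.
Living: Deepa, Kavita, Omkar, and Usha — each takes 1/8.

Bhavna 1/4; Deepa 1/8; Kavita 1/8; Omkar 1/8; Tarun 1/4; Usha 1/8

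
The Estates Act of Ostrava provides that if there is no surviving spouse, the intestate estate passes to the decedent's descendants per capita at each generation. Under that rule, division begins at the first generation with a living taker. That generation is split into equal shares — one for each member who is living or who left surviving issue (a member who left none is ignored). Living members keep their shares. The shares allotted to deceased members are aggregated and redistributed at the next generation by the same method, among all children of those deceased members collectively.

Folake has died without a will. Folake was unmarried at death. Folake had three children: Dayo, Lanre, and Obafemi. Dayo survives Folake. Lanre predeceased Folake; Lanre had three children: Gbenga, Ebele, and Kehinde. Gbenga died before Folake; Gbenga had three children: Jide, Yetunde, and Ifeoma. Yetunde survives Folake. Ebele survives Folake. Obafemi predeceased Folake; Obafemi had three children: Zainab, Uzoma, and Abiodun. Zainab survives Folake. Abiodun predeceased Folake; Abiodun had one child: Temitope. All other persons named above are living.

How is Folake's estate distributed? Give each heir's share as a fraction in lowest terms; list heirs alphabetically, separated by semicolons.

There is no surviving spouse, so the entire estate passes to Folake's descendants per capita at each generation.
At generation 1 (Dayo, Lanre, Obafemi) there are 3 shares of (1)/3 = 1/3 each.
Living: Dayo — each takes 1/3.
Deceased: Lanre and Obafemi. Their combined 2/3 is pooled and carried to generation 2.
At generation 2 (Gbenga, Ebele, Kehinde, Zainab, Uzoma, Abiodun) there are 6 shares of (2/3)/6 = 1/9 each.
Living: Ebele, Kehinde, Zainab, and Uzoma — each takes 1/9.
Deceased: Gbenga and Abiodun. Their combined 2/9 is pooled and carried to generation 3.
At generation 3 (Jide, Yetunde, Ifeoma, Temitope) there are 4 shares of (2/9)/4 = 1/18 each.
Living: Jide, Yetunde, Ifeoma, and Temitope — each takes 1/18.

Dayo 1/3; Ebele 1/9; Ifeoma 1/18; Jide 1/18; Kehinde 1/9; Temitope 1/18; Uzoma 1/9; Yetunde 1/18; Zainab 1/9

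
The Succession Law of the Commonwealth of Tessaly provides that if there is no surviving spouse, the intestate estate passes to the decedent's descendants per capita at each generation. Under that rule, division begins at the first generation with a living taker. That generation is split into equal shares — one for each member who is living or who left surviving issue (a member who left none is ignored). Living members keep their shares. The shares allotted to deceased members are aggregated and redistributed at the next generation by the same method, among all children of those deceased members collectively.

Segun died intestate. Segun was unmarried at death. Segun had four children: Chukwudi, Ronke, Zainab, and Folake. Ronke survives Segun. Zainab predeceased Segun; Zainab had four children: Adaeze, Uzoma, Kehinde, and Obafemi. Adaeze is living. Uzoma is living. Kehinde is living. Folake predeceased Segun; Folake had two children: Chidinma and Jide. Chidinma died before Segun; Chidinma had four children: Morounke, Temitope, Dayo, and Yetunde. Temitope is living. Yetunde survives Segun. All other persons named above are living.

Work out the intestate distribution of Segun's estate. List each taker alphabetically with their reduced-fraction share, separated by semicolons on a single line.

Adaeze 1/12; Chukwudi 1/4; Dayo 1/48; Jide 1/12; Kehinde 1/12; Morounke 1/48; Obafemi 1/12; Ronke 1/4; Temitope 1/48; Uzoma 1/12; Yetunde 1/48

There is no surviving spouse, so the entire estate passes to Segun's descendants per capita at each generation.
At generation 1 (Chukwudi, Ronke, Zainab, Folake) there are 4 shares of (1)/4 = 1/4 each.
Living: Chukwudi and Ronke — each takes 1/4.
Deceased: Zainab and Folake. Their combined 1/2 is pooled and carried to generation 2.
At generation 2 (Adaeze, Uzoma, Kehinde, Obafemi, Chidinma, Jide) there are 6 shares of (1/2)/6 = 1/12 each.
Living: Adaeze, Uzoma, Kehinde, Obafemi, and Jide — each takes 1/12.
Deceased: Chidinma. That 1/12 share is carried to generation 3.
At generation 3 (Morounke, Temitope, Dayo, Yetunde) there are 4 shares of (1/12)/4 = 1/48 each.
Living: Morounke, Temitope, Dayo, and Yetunde — each takes 1/48.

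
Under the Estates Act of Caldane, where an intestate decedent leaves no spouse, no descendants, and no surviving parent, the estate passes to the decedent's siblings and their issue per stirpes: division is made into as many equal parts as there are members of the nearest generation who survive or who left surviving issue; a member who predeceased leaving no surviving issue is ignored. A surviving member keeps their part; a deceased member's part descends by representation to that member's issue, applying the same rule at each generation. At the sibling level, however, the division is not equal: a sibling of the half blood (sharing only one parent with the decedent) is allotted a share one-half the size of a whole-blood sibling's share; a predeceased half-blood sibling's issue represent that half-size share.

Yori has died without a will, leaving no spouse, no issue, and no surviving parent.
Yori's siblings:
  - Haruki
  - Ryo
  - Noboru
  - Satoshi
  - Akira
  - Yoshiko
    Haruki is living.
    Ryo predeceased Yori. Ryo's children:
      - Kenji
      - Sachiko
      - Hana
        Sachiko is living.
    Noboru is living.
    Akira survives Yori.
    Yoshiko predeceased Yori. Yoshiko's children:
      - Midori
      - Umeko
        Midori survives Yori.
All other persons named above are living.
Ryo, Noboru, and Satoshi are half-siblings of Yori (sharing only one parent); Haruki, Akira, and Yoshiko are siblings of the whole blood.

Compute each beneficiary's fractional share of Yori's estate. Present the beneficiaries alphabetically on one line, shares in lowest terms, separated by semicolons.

No spouse, descendants, or parent survives, so the estate passes to Yori's siblings per stirpes.
Half-blood siblings count for one-half the weight of whole-blood siblings at the initial division.
Dividing 1 in proportion to weights (total weight 9/2): Haruki (weight 1) → 2/9; Ryo (weight 1/2) → 1/9; Noboru (weight 1/2) → 1/9; Satoshi (weight 1/2) → 1/9; Akira (weight 1) → 2/9; Yoshiko (weight 1) → 2/9.
Haruki is living and takes 2/9.
Ryo predeceased; the 1/9 allotted to Ryo's branch passes to Ryo's issue by representation.
The 1/9 is divided into 3 equal shares of 1/27 among Kenji, Sachiko, Hana.
Kenji is living and takes 1/27.
Sachiko is living and takes 1/27.
Hana is living and takes 1/27.
Noboru is living and takes 1/9.
Satoshi is living and takes 1/9.
Akira is living and takes 2/9.
Yoshiko predeceased; the 2/9 allotted to Yoshiko's branch passes to Yoshiko's issue by representation.
The 2/9 is divided into 2 equal shares of 1/9 among Midori, Umeko.
Midori is living and takes 1/9.
Umeko is living and takes 1/9.

Akira 2/9; Hana 1/27; Haruki 2/9; Kenji 1/27; Midori 1/9; Noboru 1/9; Sachiko 1/27; Satoshi 1/9; Umeko 1/9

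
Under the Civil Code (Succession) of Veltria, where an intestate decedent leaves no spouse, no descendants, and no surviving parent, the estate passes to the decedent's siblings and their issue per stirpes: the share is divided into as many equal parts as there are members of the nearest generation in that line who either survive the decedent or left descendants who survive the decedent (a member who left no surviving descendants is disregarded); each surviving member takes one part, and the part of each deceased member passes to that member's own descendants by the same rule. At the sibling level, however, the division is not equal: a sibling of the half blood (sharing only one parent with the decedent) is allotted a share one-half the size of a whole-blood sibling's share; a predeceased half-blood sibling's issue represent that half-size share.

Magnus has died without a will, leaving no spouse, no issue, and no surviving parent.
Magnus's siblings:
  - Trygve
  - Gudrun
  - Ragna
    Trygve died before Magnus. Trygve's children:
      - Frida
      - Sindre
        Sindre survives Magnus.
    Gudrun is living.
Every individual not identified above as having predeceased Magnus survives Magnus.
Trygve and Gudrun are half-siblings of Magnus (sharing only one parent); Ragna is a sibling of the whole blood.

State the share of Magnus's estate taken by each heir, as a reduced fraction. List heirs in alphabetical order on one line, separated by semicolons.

No spouse, descendants, or parent survives, so the estate passes to Magnus's siblings per stirpes.
Half-blood siblings count for one-half the weight of whole-blood siblings at the initial division.
Dividing 1 in proportion to weights (total weight 2): Trygve (weight 1/2) → 1/4; Gudrun (weight 1/2) → 1/4; Ragna (weight 1) → 1/2.
Trygve predeceased; the 1/4 allotted to Trygve's branch passes to Trygve's issue by representation.
The 1/4 is divided into 2 equal shares of 1/8 among Frida, Sindre.
Frida is living and takes 1/8.
Sindre is living and takes 1/8.
Gudrun is living and takes 1/4.
Ragna is living and takes 1/2.

Frida 1/8; Gudrun 1/4; Ragna 1/2; Sindre 1/8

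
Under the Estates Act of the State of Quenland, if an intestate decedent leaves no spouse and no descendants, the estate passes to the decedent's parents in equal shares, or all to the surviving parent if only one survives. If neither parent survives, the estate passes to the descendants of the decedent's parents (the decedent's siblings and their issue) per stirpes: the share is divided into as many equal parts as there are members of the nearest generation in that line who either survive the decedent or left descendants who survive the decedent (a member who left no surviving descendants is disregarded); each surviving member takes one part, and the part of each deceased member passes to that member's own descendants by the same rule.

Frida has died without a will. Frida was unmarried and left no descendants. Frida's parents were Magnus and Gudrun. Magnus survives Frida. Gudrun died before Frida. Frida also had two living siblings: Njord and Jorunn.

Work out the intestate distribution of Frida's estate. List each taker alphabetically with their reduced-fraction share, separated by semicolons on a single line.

Magnus 1

Only one parent, Magnus, survives, so Magnus takes the entire estate. The siblings take nothing because a surviving parent has priority.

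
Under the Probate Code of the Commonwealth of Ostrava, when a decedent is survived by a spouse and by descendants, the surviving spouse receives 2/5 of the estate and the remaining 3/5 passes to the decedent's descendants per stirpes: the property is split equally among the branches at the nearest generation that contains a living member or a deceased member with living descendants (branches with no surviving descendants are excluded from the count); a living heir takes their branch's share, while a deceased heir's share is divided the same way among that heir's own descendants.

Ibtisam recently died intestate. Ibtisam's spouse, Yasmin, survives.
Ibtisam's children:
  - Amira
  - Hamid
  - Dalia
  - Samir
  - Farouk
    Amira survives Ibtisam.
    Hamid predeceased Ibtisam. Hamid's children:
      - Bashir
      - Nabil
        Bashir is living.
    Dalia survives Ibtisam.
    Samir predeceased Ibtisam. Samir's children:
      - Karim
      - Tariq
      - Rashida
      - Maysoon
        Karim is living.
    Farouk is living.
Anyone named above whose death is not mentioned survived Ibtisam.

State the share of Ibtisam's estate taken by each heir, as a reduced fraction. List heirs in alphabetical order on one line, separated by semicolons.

Amira 3/25; Bashir 3/50; Dalia 3/25; Farouk 3/25; Karim 3/100; Maysoon 3/100; Nabil 3/50; Rashida 3/100; Tariq 3/100; Yasmin 2/5

Yasmin, as surviving spouse, takes 2/5.
The remaining 3/5 passes to Ibtisam's descendants per stirpes.
The 3/5 is divided into 5 equal shares of 3/25 among Amira, Hamid, Dalia, Samir, Farouk.
Amira is living and takes 3/25.
Hamid predeceased; the 3/25 allotted to Hamid's branch passes to Hamid's issue by representation.
The 3/25 is divided into 2 equal shares of 3/50 among Bashir, Nabil.
Bashir is living and takes 3/50.
Nabil is living and takes 3/50.
Dalia is living and takes 3/25.
Samir predeceased; the 3/25 allotted to Samir's branch passes to Samir's issue by representation.
The 3/25 is divided into 4 equal shares of 3/100 among Karim, Tariq, Rashida, Maysoon.
Karim is living and takes 3/100.
Tariq is living and takes 3/100.
Rashida is living and takes 3/100.
Maysoon is living and takes 3/100.
Farouk is living and takes 3/25.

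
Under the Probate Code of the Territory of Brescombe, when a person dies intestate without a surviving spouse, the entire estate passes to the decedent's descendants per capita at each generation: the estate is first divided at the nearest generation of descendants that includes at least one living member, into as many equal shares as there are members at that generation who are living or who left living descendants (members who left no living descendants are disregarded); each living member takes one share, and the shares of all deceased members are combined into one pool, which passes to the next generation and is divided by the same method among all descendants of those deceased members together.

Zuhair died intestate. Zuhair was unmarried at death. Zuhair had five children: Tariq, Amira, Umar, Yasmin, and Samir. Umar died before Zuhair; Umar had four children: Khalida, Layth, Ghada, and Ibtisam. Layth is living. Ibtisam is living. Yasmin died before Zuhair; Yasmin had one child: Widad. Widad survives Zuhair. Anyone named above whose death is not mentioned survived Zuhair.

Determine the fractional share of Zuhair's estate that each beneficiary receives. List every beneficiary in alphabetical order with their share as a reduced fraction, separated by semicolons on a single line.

Amira 1/5; Ghada 2/25; Ibtisam 2/25; Khalida 2/25; Layth 2/25; Samir 1/5; Tariq 1/5; Widad 2/25

There is no surviving spouse, so the entire estate passes to Zuhair's descendants per capita at each generation.
At generation 1 (Tariq, Amira, Umar, Yasmin, Samir) there are 5 shares of (1)/5 = 1/5 each.
Living: Tariq, Amira, and Samir — each takes 1/5.
Deceased: Umar and Yasmin. Their combined 2/5 is pooled and carried to generation 2.
At generation 2 (Khalida, Layth, Ghada, Ibtisam, Widad) there are 5 shares of (2/5)/5 = 2/25 each.
Living: Khalida, Layth, Ghada, Ibtisam, and Widad — each takes 2/25.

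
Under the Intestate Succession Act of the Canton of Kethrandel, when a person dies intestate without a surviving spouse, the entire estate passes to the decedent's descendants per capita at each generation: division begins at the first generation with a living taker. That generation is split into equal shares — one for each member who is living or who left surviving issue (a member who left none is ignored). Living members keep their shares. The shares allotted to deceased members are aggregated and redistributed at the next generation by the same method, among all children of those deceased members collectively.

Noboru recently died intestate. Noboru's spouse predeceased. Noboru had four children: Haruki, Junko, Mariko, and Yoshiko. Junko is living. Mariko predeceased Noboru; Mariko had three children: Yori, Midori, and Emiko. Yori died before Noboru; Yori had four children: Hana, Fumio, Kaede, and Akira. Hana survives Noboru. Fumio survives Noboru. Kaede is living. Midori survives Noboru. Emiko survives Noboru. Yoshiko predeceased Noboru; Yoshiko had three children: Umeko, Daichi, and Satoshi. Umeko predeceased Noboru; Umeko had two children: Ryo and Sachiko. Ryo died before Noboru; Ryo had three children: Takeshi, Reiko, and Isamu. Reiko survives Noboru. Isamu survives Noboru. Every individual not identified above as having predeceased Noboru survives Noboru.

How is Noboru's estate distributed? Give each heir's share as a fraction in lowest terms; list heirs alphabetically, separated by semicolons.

Akira 1/36; Daichi 1/12; Emiko 1/12; Fumio 1/36; Hana 1/36; Haruki 1/4; Isamu 1/108; Junko 1/4; Kaede 1/36; Midori 1/12; Reiko 1/108; Sachiko 1/36; Satoshi 1/12; Takeshi 1/108

There is no surviving spouse, so the entire estate passes to Noboru's descendants per capita at each generation.
At generation 1 (Haruki, Junko, Mariko, Yoshiko) there are 4 shares of (1)/4 = 1/4 each.
Living: Haruki and Junko — each takes 1/4.
Deceased: Mariko and Yoshiko. Their combined 1/2 is pooled and carried to generation 2.
At generation 2 (Yori, Midori, Emiko, Umeko, Daichi, Satoshi) there are 6 shares of (1/2)/6 = 1/12 each.
Living: Midori, Emiko, Daichi, and Satoshi — each takes 1/12.
Deceased: Yori and Umeko. Their combined 1/6 is pooled and carried to generation 3.
At generation 3 (Hana, Fumio, Kaede, Akira, Ryo, Sachiko) there are 6 shares of (1/6)/6 = 1/36 each.
Living: Hana, Fumio, Kaede, Akira, and Sachiko — each takes 1/36.
Deceased: Ryo. That 1/36 share is carried to generation 4.
At generation 4 (Takeshi, Reiko, Isamu) there are 3 shares of (1/36)/3 = 1/108 each.
Living: Takeshi, Reiko, and Isamu — each takes 1/108.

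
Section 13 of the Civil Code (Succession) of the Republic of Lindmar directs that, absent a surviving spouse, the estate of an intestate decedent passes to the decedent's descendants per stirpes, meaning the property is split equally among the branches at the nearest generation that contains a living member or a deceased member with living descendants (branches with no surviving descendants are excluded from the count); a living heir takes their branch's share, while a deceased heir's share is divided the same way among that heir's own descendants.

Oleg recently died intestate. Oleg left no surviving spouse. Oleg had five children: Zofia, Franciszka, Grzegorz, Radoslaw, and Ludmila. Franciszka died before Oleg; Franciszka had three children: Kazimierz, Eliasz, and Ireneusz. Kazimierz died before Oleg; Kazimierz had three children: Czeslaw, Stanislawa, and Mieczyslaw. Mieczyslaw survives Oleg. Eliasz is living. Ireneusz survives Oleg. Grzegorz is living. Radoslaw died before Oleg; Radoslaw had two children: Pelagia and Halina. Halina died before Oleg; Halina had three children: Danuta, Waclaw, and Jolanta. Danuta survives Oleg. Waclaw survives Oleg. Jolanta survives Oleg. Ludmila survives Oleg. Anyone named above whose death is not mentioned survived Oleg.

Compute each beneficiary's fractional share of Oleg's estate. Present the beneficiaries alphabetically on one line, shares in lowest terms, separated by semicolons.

Czeslaw 1/45; Danuta 1/30; Eliasz 1/15; Grzegorz 1/5; Ireneusz 1/15; Jolanta 1/30; Ludmila 1/5; Mieczyslaw 1/45; Pelagia 1/10; Stanislawa 1/45; Waclaw 1/30; Zofia 1/5

There is no surviving spouse, so the entire estate passes to Oleg's descendants per stirpes.
The estate is divided into 5 equal shares of 1/5 among Zofia, Franciszka, Grzegorz, Radoslaw, Ludmila.
Zofia is living and takes 1/5.
Franciszka predeceased; the 1/5 allotted to Franciszka's branch passes to Franciszka's issue by representation.
The 1/5 is divided into 3 equal shares of 1/15 among Kazimierz, Eliasz, Ireneusz.
Kazimierz predeceased; the 1/15 allotted to Kazimierz's branch passes to Kazimierz's issue by representation.
The 1/15 is divided into 3 equal shares of 1/45 among Czeslaw, Stanislawa, Mieczyslaw.
Czeslaw is living and takes 1/45.
Stanislawa is living and takes 1/45.
Mieczyslaw is living and takes 1/45.
Eliasz is living and takes 1/15.
Ireneusz is living and takes 1/15.
Grzegorz is living and takes 1/5.
Radoslaw predeceased; the 1/5 allotted to Radoslaw's branch passes to Radoslaw's issue by representation.
The 1/5 is divided into 2 equal shares of 1/10 among Pelagia, Halina.
Pelagia is living and takes 1/10.
Halina predeceased; the 1/10 allotted to Halina's branch passes to Halina's issue by representation.
The 1/10 is divided into 3 equal shares of 1/30 among Danuta, Waclaw, Jolanta.
Danuta is living and takes 1/30.
Waclaw is living and takes 1/30.
Jolanta is living and takes 1/30.
Ludmila is living and takes 1/5.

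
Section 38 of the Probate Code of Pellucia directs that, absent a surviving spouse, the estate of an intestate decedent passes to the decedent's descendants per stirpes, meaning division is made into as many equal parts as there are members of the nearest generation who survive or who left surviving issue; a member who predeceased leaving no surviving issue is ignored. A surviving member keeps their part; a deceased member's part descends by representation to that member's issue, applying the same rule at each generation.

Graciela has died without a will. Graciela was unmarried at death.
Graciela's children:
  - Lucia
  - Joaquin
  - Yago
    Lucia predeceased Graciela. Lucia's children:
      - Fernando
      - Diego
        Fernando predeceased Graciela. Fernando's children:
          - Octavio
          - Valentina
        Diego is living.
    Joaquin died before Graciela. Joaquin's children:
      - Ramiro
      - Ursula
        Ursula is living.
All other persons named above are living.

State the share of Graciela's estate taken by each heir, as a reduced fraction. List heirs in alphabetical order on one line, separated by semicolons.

Diego 1/6; Octavio 1/12; Ramiro 1/6; Ursula 1/6; Valentina 1/12; Yago 1/3

There is no surviving spouse, so the entire estate passes to Graciela's descendants per stirpes.
The estate is divided into 3 equal shares of 1/3 among Lucia, Joaquin, Yago.
Lucia predeceased; the 1/3 allotted to Lucia's branch passes to Lucia's issue by representation.
The 1/3 is divided into 2 equal shares of 1/6 among Fernando, Diego.
Fernando predeceased; the 1/6 allotted to Fernando's branch passes to Fernando's issue by representation.
The 1/6 is divided into 2 equal shares of 1/12 among Octavio, Valentina.
Octavio is living and takes 1/12.
Valentina is living and takes 1/12.
Diego is living and takes 1/6.
Joaquin predeceased; the 1/3 allotted to Joaquin's branch passes to Joaquin's issue by representation.
The 1/3 is divided into 2 equal shares of 1/6 among Ramiro, Ursula.
Ramiro is living and takes 1/6.
Ursula is living and takes 1/6.
Yago is living and takes 1/3.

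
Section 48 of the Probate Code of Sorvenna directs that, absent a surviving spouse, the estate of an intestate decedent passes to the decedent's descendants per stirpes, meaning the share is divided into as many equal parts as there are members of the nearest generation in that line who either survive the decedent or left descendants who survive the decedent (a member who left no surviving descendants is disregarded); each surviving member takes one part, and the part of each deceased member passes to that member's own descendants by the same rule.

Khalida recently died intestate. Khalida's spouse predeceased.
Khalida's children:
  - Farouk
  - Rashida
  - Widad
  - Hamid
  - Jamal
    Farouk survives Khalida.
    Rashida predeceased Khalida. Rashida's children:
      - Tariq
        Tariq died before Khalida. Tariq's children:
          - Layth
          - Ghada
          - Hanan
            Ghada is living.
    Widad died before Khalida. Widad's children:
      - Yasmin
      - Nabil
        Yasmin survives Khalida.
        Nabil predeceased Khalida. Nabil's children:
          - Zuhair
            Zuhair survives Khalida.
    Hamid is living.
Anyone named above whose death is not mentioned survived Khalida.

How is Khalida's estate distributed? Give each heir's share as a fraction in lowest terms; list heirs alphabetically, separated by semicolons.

There is no surviving spouse, so the entire estate passes to Khalida's descendants per stirpes.
The estate is divided into 5 equal shares of 1/5 among Farouk, Rashida, Widad, Hamid, Jamal.
Farouk is living and takes 1/5.
Rashida predeceased; the 1/5 allotted to Rashida's branch passes to Rashida's issue by representation.
Tariq's line is the sole branch at this level, so the full 1/5 passes to Tariq's issue by representation.
The 1/5 is divided into 3 equal shares of 1/15 among Layth, Ghada, Hanan.
Layth is living and takes 1/15.
Ghada is living and takes 1/15.
Hanan is living and takes 1/15.
Widad predeceased; the 1/5 allotted to Widad's branch passes to Widad's issue by representation.
The 1/5 is divided into 2 equal shares of 1/10 among Yasmin, Nabil.
Yasmin is living and takes 1/10.
Nabil predeceased; the 1/10 allotted to Nabil's branch passes to Nabil's issue by representation.
Zuhair is the sole taker at this level and receives the full 1/10.
Hamid is living and takes 1/5.
Jamal is living and takes 1/5.

Farouk 1/5; Ghada 1/15; Hamid 1/5; Hanan 1/15; Jamal 1/5; Layth 1/15; Yasmin 1/10; Zuhair 1/10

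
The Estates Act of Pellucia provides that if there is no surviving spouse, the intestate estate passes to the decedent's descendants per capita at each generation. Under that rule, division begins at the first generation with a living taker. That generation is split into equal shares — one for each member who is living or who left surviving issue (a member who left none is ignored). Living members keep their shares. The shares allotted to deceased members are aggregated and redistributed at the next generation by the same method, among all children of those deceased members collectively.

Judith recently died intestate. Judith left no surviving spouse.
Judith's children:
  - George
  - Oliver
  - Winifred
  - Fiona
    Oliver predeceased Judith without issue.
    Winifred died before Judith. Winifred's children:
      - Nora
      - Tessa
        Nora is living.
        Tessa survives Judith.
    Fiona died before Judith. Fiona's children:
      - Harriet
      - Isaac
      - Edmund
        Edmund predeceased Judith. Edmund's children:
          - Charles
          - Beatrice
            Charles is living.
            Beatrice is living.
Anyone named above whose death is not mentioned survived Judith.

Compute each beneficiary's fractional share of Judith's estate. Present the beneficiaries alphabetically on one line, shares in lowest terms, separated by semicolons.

Beatrice 1/15; Charles 1/15; George 1/3; Harriet 2/15; Isaac 2/15; Nora 2/15; Tessa 2/15

There is no surviving spouse, so the entire estate passes to Judith's descendants per capita at each generation.
At generation 1 (George, Winifred, Fiona) there are 3 shares of (1)/3 = 1/3 each.
Living: George — each takes 1/3.
Deceased: Winifred and Fiona. Their combined 2/3 is pooled and carried to generation 2.
At generation 2 (Nora, Tessa, Harriet, Isaac, Edmund) there are 5 shares of (2/3)/5 = 2/15 each.
Living: Nora, Tessa, Harriet, and Isaac — each takes 2/15.
Deceased: Edmund. That 2/15 share is carried to generation 3.
At generation 3 (Charles, Beatrice) there are 2 shares of (2/15)/2 = 1/15 each.
Living: Charles and Beatrice — each takes 1/15.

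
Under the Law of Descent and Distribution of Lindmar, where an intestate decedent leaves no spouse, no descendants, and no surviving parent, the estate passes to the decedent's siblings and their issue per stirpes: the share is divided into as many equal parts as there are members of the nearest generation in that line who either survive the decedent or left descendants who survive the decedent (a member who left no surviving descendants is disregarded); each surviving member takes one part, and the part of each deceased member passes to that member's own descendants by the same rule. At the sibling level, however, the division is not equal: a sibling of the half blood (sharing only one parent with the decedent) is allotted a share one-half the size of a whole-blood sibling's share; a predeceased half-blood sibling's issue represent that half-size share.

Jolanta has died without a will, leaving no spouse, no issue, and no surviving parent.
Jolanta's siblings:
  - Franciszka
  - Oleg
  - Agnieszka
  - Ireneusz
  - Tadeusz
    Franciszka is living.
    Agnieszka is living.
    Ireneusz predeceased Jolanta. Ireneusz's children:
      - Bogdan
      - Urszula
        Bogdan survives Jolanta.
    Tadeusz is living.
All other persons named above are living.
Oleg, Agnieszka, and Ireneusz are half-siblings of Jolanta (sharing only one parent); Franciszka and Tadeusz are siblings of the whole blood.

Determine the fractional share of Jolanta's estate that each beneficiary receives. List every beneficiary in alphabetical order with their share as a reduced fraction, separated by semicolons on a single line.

No spouse, descendants, or parent survives, so the estate passes to Jolanta's siblings per stirpes.
Half-blood siblings count for one-half the weight of whole-blood siblings at the initial division.
Dividing 1 in proportion to weights (total weight 7/2): Franciszka (weight 1) → 2/7; Oleg (weight 1/2) → 1/7; Agnieszka (weight 1/2) → 1/7; Ireneusz (weight 1/2) → 1/7; Tadeusz (weight 1) → 2/7.
Franciszka is living and takes 2/7.
Oleg is living and takes 1/7.
Agnieszka is living and takes 1/7.
Ireneusz predeceased; the 1/7 allotted to Ireneusz's branch passes to Ireneusz's issue by representation.
The 1/7 is divided into 2 equal shares of 1/14 among Bogdan, Urszula.
Bogdan is living and takes 1/14.
Urszula is living and takes 1/14.
Tadeusz is living and takes 2/7.

Agnieszka 1/7; Bogdan 1/14; Franciszka 2/7; Oleg 1/7; Tadeusz 2/7; Urszula 1/14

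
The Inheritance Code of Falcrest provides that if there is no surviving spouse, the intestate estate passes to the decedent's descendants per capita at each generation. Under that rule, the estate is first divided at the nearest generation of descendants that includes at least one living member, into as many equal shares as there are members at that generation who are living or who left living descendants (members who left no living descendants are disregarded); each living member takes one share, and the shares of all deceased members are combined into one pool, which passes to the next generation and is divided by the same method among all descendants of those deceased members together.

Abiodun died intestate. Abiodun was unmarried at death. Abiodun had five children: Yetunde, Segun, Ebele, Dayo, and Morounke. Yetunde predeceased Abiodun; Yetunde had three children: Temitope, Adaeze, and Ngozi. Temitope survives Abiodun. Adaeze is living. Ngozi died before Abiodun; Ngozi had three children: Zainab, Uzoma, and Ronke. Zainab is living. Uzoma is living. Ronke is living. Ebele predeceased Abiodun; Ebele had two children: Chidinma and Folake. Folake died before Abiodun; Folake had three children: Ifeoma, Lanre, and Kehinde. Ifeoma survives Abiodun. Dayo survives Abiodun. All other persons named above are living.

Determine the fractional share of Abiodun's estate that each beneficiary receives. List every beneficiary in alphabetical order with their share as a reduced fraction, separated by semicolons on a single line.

There is no surviving spouse, so the entire estate passes to Abiodun's descendants per capita at each generation.
At generation 1 (Yetunde, Segun, Ebele, Dayo, Morounke) there are 5 shares of (1)/5 = 1/5 each.
Living: Segun, Dayo, and Morounke — each takes 1/5.
Deceased: Yetunde and Ebele. Their combined 2/5 is pooled and carried to generation 2.
At generation 2 (Temitope, Adaeze, Ngozi, Chidinma, Folake) there are 5 shares of (2/5)/5 = 2/25 each.
Living: Temitope, Adaeze, and Chidinma — each takes 2/25.
Deceased: Ngozi and Folake. Their combined 4/25 is pooled and carried to generation 3.
At generation 3 (Zainab, Uzoma, Ronke, Ifeoma, Lanre, Kehinde) there are 6 shares of (4/25)/6 = 2/75 each.
Living: Zainab, Uzoma, Ronke, Ifeoma, Lanre, and Kehinde — each takes 2/75.

Adaeze 2/25; Chidinma 2/25; Dayo 1/5; Ifeoma 2/75; Kehinde 2/75; Lanre 2/75; Morounke 1/5; Ronke 2/75; Segun 1/5; Temitope 2/25; Uzoma 2/75; Zainab 2/75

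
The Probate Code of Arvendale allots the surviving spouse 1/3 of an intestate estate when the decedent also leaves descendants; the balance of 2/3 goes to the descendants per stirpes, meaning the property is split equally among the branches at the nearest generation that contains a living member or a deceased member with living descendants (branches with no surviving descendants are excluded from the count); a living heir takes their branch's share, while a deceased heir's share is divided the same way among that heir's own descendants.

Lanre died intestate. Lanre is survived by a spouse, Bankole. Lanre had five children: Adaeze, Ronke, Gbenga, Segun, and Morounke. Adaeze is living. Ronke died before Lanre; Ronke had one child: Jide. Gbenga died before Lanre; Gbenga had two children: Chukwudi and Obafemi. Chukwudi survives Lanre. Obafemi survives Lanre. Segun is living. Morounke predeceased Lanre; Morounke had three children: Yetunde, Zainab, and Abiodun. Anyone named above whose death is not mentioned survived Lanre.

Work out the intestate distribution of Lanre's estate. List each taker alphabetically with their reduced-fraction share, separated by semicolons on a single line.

Bankole, as surviving spouse, takes 1/3.
The remaining 2/3 passes to Lanre's descendants per stirpes.
The 2/3 is divided into 5 equal shares of 2/15 among Adaeze, Ronke, Gbenga, Segun, Morounke.
Adaeze is living and takes 2/15.
Ronke predeceased; the 2/15 allotted to Ronke's branch passes to Ronke's issue by representation.
Jide is the sole taker at this level and receives the full 2/15.
Gbenga predeceased; the 2/15 allotted to Gbenga's branch passes to Gbenga's issue by representation.
The 2/15 is divided into 2 equal shares of 1/15 among Chukwudi, Obafemi.
Chukwudi is living and takes 1/15.
Obafemi is living and takes 1/15.
Segun is living and takes 2/15.
Morounke predeceased; the 2/15 allotted to Morounke's branch passes to Morounke's issue by representation.
The 2/15 is divided into 3 equal shares of 2/45 among Yetunde, Zainab, Abiodun.
Yetunde is living and takes 2/45.
Zainab is living and takes 2/45.
Abiodun is living and takes 2/45.

Abiodun 2/45; Adaeze 2/15; Bankole 1/3; Chukwudi 1/15; Jide 2/15; Obafemi 1/15; Segun 2/15; Yetunde 2/45; Zainab 2/45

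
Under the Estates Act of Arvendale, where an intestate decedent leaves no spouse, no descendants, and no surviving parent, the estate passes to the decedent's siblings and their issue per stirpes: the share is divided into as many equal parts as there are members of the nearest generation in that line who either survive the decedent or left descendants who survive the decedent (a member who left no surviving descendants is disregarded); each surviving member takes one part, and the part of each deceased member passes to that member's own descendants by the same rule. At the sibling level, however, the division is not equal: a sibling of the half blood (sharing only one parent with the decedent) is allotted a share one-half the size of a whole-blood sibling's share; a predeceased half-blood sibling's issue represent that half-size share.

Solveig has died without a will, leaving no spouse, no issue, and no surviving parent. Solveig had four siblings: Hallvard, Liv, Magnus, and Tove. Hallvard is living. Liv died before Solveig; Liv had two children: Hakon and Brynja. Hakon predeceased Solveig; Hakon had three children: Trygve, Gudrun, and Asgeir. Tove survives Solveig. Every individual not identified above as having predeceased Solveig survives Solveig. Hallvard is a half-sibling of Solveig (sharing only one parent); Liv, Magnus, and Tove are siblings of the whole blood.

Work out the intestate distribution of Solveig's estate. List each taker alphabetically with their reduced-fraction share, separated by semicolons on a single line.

Asgeir 1/21; Brynja 1/7; Gudrun 1/21; Hallvard 1/7; Magnus 2/7; Tove 2/7; Trygve 1/21

No spouse, descendants, or parent survives, so the estate passes to Solveig's siblings per stirpes.
Half-blood siblings count for one-half the weight of whole-blood siblings at the initial division.
Dividing 1 in proportion to weights (total weight 7/2): Hallvard (weight 1/2) → 1/7; Liv (weight 1) → 2/7; Magnus (weight 1) → 2/7; Tove (weight 1) → 2/7.
Hallvard is living and takes 1/7.
Liv predeceased; the 2/7 allotted to Liv's branch passes to Liv's issue by representation.
The 2/7 is divided into 2 equal shares of 1/7 among Hakon, Brynja.
Hakon predeceased; the 1/7 allotted to Hakon's branch passes to Hakon's issue by representation.
The 1/7 is divided into 3 equal shares of 1/21 among Trygve, Gudrun, Asgeir.
Trygve is living and takes 1/21.
Gudrun is living and takes 1/21.
Asgeir is living and takes 1/21.
Brynja is living and takes 1/7.
Magnus is living and takes 2/7.
Tove is living and takes 2/7.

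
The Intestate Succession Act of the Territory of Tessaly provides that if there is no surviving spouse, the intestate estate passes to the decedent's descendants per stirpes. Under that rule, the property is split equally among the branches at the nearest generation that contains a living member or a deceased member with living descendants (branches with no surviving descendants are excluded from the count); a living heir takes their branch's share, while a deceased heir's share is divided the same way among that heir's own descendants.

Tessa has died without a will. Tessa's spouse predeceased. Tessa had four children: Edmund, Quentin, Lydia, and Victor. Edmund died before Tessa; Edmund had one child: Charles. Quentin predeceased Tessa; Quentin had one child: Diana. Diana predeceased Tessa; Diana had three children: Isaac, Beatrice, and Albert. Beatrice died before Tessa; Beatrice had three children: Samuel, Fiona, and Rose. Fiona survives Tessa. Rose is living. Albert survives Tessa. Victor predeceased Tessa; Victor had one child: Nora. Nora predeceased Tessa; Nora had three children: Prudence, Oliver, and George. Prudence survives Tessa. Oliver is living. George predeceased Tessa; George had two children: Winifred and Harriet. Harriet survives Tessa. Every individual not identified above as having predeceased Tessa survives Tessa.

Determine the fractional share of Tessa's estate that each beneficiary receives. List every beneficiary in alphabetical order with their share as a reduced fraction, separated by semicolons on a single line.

Albert 1/12; Charles 1/4; Fiona 1/36; Harriet 1/24; Isaac 1/12; Lydia 1/4; Oliver 1/12; Prudence 1/12; Rose 1/36; Samuel 1/36; Winifred 1/24

There is no surviving spouse, so the entire estate passes to Tessa's descendants per stirpes.
The estate is divided into 4 equal shares of 1/4 among Edmund, Quentin, Lydia, Victor.
Edmund predeceased; the 1/4 allotted to Edmund's branch passes to Edmund's issue by representation.
Charles is the sole taker at this level and receives the full 1/4.
Quentin predeceased; the 1/4 allotted to Quentin's branch passes to Quentin's issue by representation.
Diana's line is the sole branch at this level, so the full 1/4 passes to Diana's issue by representation.
The 1/4 is divided into 3 equal shares of 1/12 among Isaac, Beatrice, Albert.
Isaac is living and takes 1/12.
Beatrice predeceased; the 1/12 allotted to Beatrice's branch passes to Beatrice's issue by representation.
The 1/12 is divided into 3 equal shares of 1/36 among Samuel, Fiona, Rose.
Samuel is living and takes 1/36.
Fiona is living and takes 1/36.
Rose is living and takes 1/36.
Albert is living and takes 1/12.
Lydia is living and takes 1/4.
Victor predeceased; the 1/4 allotted to Victor's branch passes to Victor's issue by representation.
Nora's line is the sole branch at this level, so the full 1/4 passes to Nora's issue by representation.
The 1/4 is divided into 3 equal shares of 1/12 among Prudence, Oliver, George.
Prudence is living and takes 1/12.
Oliver is living and takes 1/12.
George predeceased; the 1/12 allotted to George's branch passes to George's issue by representation.
The 1/12 is divided into 2 equal shares of 1/24 among Winifred, Harriet.
Winifred is living and takes 1/24.
Harriet is living and takes 1/24.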